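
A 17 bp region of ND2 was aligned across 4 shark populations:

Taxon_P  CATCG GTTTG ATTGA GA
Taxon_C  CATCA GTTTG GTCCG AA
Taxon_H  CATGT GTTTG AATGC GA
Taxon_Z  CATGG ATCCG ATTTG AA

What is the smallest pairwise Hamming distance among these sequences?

4

Pairwise Hamming distances:
  Taxon_P vs Taxon_C: 6
  Taxon_P vs Taxon_H: 4
  Taxon_P vs Taxon_Z: 7
  Taxon_C vs Taxon_H: 8
  Taxon_C vs Taxon_Z: 8
  Taxon_H vs Taxon_Z: 8
The smallest is 4, between Taxon_P and Taxon_H.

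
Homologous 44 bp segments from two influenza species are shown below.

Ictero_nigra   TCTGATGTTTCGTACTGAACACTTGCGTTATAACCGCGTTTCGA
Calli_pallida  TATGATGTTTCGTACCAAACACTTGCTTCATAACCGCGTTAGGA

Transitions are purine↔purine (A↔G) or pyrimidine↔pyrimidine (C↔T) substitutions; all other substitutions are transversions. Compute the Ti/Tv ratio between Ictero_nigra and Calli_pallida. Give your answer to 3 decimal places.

0.750

The sequences differ at positions 2 (C/A, transversion), 16 (T/C, transition), 17 (G/A, transition), 27 (G/T, transversion), 29 (T/C, transition), 41 (T/A, transversion), 42 (C/G, transversion).
Of the 7 differences, 3 transitions and 4 transversions, so Ti/Tv = 3/4 = 0.750.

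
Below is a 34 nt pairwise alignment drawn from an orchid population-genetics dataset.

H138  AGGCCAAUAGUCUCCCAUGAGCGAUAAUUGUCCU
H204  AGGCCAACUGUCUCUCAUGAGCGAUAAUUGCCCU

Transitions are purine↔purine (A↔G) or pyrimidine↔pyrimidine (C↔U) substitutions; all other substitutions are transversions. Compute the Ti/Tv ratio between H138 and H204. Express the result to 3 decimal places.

The sequences differ at positions 8 (U/C, transition), 9 (A/U, transversion), 15 (C/U, transition), 31 (U/C, transition).
Of the 4 differences, 3 transitions and 1 transversion, so Ti/Tv = 3/1 = 3.000.

3.000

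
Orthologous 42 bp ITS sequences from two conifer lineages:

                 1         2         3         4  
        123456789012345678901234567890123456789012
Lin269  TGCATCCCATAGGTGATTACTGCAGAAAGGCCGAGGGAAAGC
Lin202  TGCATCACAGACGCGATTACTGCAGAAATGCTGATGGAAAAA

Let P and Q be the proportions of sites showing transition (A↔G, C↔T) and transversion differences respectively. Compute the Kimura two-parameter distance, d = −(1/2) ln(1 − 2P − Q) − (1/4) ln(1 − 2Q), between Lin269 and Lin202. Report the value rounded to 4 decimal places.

0.2524

Differing sites — 7:C/A (Tv); 10:T/G (Tv); 12:G/C (Tv); 14:T/C (Ti); 29:G/T (Tv); 32:C/T (Ti); 35:G/T (Tv); 41:G/A (Ti); 42:C/A (Tv).
Of the 9 differences, 3 transitions and 6 transversions over 42 sites: P = 3/42 = 0.071429, Q = 6/42 = 0.142857.
d = −0.5·ln(0.714285) − 0.25·ln(0.714286) = −0.5·(-0.336473) − 0.25·(-0.336472) = 0.2524.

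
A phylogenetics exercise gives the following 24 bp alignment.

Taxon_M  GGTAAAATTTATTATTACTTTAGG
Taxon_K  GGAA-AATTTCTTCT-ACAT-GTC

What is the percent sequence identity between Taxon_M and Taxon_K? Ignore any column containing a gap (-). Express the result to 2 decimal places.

66.67%

Excluding the 3 gap columns leaves 21 comparable sites.
Mismatches occur at site 3 (T↔A), site 11 (A↔C), site 14 (A↔C), site 19 (T↔A), site 22 (A↔G), site 23 (G↔T), site 24 (G↔C).
14 of the 21 comparable sites match, so the percent identity is 14/21 × 100 = 66.67%.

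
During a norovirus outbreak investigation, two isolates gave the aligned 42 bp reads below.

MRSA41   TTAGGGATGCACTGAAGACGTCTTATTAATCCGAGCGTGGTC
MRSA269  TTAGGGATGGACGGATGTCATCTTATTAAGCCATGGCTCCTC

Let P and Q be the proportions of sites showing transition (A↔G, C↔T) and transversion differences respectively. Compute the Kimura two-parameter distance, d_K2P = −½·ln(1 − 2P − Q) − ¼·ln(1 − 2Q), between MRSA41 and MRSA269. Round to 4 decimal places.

The sequences differ at positions 10 (C/G, transversion), 13 (T/G, transversion), 16 (A/T, transversion), 18 (A/T, transversion), 20 (G/A, transition), 30 (T/G, transversion), 33 (G/A, transition), 34 (A/T, transversion), 36 (C/G, transversion), 37 (G/C, transversion), 39 (G/C, transversion), 40 (G/C, transversion).
Of the 12 differences, 2 transitions and 10 transversions over 42 sites: P = 2/42 = 0.047619, Q = 10/42 = 0.238095.
d = −0.5·ln(0.666667) − 0.25·ln(0.523810) = −0.5·(-0.405465) − 0.25·(-0.646626) = 0.3644.

0.3644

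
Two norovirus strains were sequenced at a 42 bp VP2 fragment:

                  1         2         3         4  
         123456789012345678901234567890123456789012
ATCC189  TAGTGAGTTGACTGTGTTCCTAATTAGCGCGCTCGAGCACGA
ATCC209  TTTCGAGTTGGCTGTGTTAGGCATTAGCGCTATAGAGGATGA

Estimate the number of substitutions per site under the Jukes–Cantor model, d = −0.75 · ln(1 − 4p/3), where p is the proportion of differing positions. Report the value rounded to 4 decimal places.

0.3992

The sequences differ at positions 2 (A/T), 3 (G/T), 4 (T/C), 11 (A/G), 19 (C/A), 20 (C/G), 21 (T/G), 22 (A/C), 31 (G/T), 32 (C/A), 34 (C/A), 38 (C/G), 40 (C/T).
p = 13/42 = 0.309524.
d = −0.75 · ln(1 − (4/3)·0.309524) = −0.75 · ln(0.587301) = −0.75 · (-0.532218) = 0.3992.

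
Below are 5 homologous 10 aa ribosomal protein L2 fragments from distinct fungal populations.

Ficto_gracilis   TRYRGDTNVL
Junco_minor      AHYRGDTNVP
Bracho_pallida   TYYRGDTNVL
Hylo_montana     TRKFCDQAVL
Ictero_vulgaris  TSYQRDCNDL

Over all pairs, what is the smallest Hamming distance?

Pairwise Hamming distances:
  Ficto_gracilis vs Junco_minor: 3
  Ficto_gracilis vs Bracho_pallida: 1
  Ficto_gracilis vs Hylo_montana: 5
  Ficto_gracilis vs Ictero_vulgaris: 5
  Junco_minor vs Bracho_pallida: 3
  Junco_minor vs Hylo_montana: 8
  Junco_minor vs Ictero_vulgaris: 7
  Bracho_pallida vs Hylo_montana: 6
  Bracho_pallida vs Ictero_vulgaris: 5
  Hylo_montana vs Ictero_vulgaris: 7
The smallest is 1, between Ficto_gracilis and Bracho_pallida.

1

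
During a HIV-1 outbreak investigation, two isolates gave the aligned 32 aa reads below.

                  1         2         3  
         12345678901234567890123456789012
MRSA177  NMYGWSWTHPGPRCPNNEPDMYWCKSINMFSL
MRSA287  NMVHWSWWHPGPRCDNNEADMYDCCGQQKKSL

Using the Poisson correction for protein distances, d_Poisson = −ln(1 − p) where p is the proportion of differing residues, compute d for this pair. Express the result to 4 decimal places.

Differing sites — 3:Y/V; 4:G/H; 8:T/W; 15:P/D; 19:P/A; 23:W/D; 25:K/C; 26:S/G; 27:I/Q; 28:N/Q; 29:M/K; 30:F/K.
p = 12/32 = 0.375000.
d = −ln(1 − 0.375000) = −ln(0.625000) = 0.4700.

0.4700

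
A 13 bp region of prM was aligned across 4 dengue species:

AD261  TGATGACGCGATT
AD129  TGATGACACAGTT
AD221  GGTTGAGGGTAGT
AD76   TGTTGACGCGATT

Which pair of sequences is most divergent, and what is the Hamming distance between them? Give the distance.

Pairwise Hamming distances:
  AD261 vs AD129: 3
  AD261 vs AD221: 6
  AD261 vs AD76: 1
  AD129 vs AD221: 8
  AD129 vs AD76: 4
  AD221 vs AD76: 5
The largest is 8, between AD129 and AD221.

8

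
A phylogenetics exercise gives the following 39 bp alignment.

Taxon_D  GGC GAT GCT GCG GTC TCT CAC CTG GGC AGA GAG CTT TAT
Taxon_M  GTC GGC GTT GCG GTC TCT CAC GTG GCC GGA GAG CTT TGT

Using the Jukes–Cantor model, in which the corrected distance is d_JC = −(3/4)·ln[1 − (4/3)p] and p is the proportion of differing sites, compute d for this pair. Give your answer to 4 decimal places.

The sequences differ at positions 2 (G/T), 5 (A/G), 6 (T/C), 8 (C/T), 22 (C/G), 26 (G/C), 28 (A/G), 38 (A/G).
p = 8/39 = 0.205128.
d = −0.75 · ln(1 − (4/3)·0.205128) = −0.75 · ln(0.726496) = −0.75 · (-0.319522) = 0.2396.

0.2396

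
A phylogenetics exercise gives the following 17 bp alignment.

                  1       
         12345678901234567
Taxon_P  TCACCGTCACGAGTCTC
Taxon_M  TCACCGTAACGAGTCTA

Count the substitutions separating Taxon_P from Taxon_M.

2

The sequences differ at positions 8 (C/A), 17 (C/A).
That gives 2 mismatches out of 17 aligned sites, so the Hamming distance is 2.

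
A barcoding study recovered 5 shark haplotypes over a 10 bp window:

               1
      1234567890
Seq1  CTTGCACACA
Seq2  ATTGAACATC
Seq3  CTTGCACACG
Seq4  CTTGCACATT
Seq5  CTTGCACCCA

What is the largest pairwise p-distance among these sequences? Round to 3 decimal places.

0.500

Pairwise Hamming distances:
  Seq1 vs Seq2: 4
  Seq1 vs Seq3: 1
  Seq1 vs Seq4: 2
  Seq1 vs Seq5: 1
  Seq2 vs Seq3: 4
  Seq2 vs Seq4: 3
  Seq2 vs Seq5: 5
  Seq3 vs Seq4: 2
  Seq3 vs Seq5: 2
  Seq4 vs Seq5: 3
The largest is 5 mismatches, between Seq2 and Seq5; p = 5/10 = 0.500.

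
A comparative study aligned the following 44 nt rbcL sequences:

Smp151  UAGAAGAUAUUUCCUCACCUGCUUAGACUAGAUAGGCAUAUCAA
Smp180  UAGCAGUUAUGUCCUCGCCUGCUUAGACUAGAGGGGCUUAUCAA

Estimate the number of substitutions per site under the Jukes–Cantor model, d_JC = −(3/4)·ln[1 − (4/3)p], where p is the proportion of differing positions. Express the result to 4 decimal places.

Differing sites — 4:A/C; 7:A/U; 11:U/G; 17:A/G; 33:U/G; 34:A/G; 38:A/U.
p = 7/44 = 0.159091.
d = −0.75 · ln(1 − (4/3)·0.159091) = −0.75 · ln(0.787879) = −0.75 · (-0.238411) = 0.1788.

0.1788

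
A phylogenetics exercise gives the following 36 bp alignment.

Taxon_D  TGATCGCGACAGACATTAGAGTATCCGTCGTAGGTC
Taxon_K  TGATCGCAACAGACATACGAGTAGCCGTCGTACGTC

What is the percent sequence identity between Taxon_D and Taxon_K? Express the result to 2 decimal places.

The sequences differ at positions 8 (G/A), 17 (T/A), 18 (A/C), 24 (T/G), 33 (G/C).
31 of the 36 sites match, so the percent identity is 31/36 × 100 = 86.11%.

86.11%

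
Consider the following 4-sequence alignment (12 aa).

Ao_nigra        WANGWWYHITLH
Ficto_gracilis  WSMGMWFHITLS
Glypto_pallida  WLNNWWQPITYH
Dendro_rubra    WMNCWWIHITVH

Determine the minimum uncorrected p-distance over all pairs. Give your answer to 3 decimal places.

Pairwise Hamming distances:
  Ao_nigra vs Ficto_gracilis: 5
  Ao_nigra vs Glypto_pallida: 5
  Ao_nigra vs Dendro_rubra: 4
  Ficto_gracilis vs Glypto_pallida: 8
  Ficto_gracilis vs Dendro_rubra: 7
  Glypto_pallida vs Dendro_rubra: 5
The smallest is 4 mismatches, between Ao_nigra and Dendro_rubra; p = 4/12 = 0.333.

0.333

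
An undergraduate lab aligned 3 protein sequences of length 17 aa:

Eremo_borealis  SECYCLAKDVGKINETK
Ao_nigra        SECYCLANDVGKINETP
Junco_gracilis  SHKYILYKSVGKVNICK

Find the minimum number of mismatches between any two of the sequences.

2

Pairwise Hamming distances:
  Eremo_borealis vs Ao_nigra: 2
  Eremo_borealis vs Junco_gracilis: 8
  Ao_nigra vs Junco_gracilis: 10
The smallest is 2, between Eremo_borealis and Ao_nigra.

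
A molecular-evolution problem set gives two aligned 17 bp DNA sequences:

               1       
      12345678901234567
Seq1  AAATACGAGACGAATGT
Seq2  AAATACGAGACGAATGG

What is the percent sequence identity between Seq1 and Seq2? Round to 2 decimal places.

94.12%

Differing sites — 17:T/G.
16 of the 17 sites match, so the percent identity is 16/17 × 100 = 94.12%.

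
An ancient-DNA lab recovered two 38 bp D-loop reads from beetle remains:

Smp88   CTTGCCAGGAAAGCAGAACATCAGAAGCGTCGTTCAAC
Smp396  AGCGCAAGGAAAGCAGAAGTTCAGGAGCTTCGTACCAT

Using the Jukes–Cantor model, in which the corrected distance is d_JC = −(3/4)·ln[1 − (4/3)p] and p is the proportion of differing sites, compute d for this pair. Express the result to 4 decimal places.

0.3658

Differing sites — 1:C/A; 2:T/G; 3:T/C; 6:C/A; 19:C/G; 20:A/T; 25:A/G; 29:G/T; 34:T/A; 36:A/C; 38:C/T.
p = 11/38 = 0.289474.
d = −0.75 · ln(1 − (4/3)·0.289474) = −0.75 · ln(0.614035) = −0.75 · (-0.487703) = 0.3658.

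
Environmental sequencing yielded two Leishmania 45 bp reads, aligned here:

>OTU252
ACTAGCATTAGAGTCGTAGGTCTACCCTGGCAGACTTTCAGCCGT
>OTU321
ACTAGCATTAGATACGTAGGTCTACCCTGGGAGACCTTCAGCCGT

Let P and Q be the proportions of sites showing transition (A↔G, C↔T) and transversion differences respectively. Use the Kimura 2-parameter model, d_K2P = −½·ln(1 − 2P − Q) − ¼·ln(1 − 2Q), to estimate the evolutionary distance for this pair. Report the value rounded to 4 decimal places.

0.0947

The sequences differ at positions 13 (G/T, transversion), 14 (T/A, transversion), 31 (C/G, transversion), 36 (T/C, transition).
Of the 4 differences, 1 transition and 3 transversions over 45 sites: P = 1/45 = 0.022222, Q = 3/45 = 0.066667.
d = −0.5·ln(0.888889) − 0.25·ln(0.866666) = −0.5·(-0.117783) − 0.25·(-0.143102) = 0.0947.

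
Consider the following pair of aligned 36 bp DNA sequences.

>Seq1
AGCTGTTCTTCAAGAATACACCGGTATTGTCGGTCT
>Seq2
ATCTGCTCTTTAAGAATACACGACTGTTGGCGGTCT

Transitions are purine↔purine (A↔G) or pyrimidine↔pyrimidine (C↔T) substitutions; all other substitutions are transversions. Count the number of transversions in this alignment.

Differing sites — 2:G/T (Tv); 6:T/C (Ti); 11:C/T (Ti); 22:C/G (Tv); 23:G/A (Ti); 24:G/C (Tv); 26:A/G (Ti); 30:T/G (Tv).
Of the 8 differences, 4 transitions and 4 transversions, so the answer is 4.

4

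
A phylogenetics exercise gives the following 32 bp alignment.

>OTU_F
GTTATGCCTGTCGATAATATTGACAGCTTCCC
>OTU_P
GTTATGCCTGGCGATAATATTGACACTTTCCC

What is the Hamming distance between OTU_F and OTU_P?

Differing sites — 11:T/G; 26:G/C; 27:C/T.
That gives 3 mismatches out of 32 aligned sites, so the Hamming distance is 3.

3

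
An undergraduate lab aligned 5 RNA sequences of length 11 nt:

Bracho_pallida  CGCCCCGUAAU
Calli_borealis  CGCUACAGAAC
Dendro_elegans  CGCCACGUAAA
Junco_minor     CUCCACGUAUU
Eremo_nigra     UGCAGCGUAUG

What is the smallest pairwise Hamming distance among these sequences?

2

Pairwise Hamming distances:
  Bracho_pallida vs Calli_borealis: 5
  Bracho_pallida vs Dendro_elegans: 2
  Bracho_pallida vs Junco_minor: 3
  Bracho_pallida vs Eremo_nigra: 5
  Calli_borealis vs Dendro_elegans: 4
  Calli_borealis vs Junco_minor: 6
  Calli_borealis vs Eremo_nigra: 7
  Dendro_elegans vs Junco_minor: 3
  Dendro_elegans vs Eremo_nigra: 5
  Junco_minor vs Eremo_nigra: 5
The smallest is 2, between Bracho_pallida and Dendro_elegans.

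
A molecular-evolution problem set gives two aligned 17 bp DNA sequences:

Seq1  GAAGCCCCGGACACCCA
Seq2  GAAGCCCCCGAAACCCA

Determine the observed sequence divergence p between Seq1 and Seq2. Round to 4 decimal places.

0.1176

The sequences differ at positions 9 (G/C), 12 (C/A).
There are 2 differences over 17 sites, so p = 2/17 = 0.1176.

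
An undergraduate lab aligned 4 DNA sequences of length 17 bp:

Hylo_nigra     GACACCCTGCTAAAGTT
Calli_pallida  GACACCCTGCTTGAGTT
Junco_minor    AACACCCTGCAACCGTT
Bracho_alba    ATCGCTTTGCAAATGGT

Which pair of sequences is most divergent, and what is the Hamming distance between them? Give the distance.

Pairwise Hamming distances:
  Hylo_nigra vs Calli_pallida: 2
  Hylo_nigra vs Junco_minor: 4
  Hylo_nigra vs Bracho_alba: 8
  Calli_pallida vs Junco_minor: 5
  Calli_pallida vs Bracho_alba: 10
  Junco_minor vs Bracho_alba: 7
The largest is 10, between Calli_pallida and Bracho_alba.

10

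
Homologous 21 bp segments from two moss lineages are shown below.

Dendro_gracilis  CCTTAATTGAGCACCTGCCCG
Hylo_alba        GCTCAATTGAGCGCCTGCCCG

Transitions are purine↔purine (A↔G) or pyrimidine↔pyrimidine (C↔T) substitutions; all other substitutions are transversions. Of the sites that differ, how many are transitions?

Differing sites — 1:C/G (Tv); 4:T/C (Ti); 13:A/G (Ti).
Of the 3 differences, 2 transitions and 1 transversion, so the answer is 2.

2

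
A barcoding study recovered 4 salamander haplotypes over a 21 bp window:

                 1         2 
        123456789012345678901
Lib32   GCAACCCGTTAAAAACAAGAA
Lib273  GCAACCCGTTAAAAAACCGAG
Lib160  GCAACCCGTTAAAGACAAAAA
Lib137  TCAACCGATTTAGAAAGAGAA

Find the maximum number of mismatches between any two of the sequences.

9

Pairwise Hamming distances:
  Lib32 vs Lib273: 4
  Lib32 vs Lib160: 2
  Lib32 vs Lib137: 7
  Lib273 vs Lib160: 6
  Lib273 vs Lib137: 8
  Lib160 vs Lib137: 9
The largest is 9, between Lib160 and Lib137.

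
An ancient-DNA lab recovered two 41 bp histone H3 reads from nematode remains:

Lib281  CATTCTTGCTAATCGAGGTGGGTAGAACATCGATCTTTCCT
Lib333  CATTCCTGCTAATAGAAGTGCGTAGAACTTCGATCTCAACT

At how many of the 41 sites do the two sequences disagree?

The sequences differ at positions 6 (T/C), 14 (C/A), 17 (G/A), 21 (G/C), 29 (A/T), 37 (T/C), 38 (T/A), 39 (C/A).
That gives 8 mismatches out of 41 aligned sites, so the Hamming distance is 8.

8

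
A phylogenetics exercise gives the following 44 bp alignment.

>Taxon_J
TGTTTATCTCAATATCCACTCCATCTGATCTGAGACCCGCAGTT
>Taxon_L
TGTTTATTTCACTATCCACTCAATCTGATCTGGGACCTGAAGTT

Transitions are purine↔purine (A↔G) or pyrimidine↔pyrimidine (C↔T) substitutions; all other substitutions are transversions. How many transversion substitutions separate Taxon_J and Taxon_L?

3

Mismatches occur at site 8 (C↔T, transition), site 12 (A↔C, transversion), site 22 (C↔A, transversion), site 33 (A↔G, transition), site 38 (C↔T, transition), site 40 (C↔A, transversion).
Of the 6 differences, 3 transitions and 3 transversions, so the answer is 3.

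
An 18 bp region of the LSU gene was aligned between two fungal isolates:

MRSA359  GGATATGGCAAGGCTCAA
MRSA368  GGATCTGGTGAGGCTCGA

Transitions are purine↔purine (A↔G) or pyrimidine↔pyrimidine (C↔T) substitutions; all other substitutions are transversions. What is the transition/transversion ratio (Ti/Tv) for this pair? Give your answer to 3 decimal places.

Differing sites — 5:A/C (Tv); 9:C/T (Ti); 10:A/G (Ti); 17:A/G (Ti).
Of the 4 differences, 3 transitions and 1 transversion, so Ti/Tv = 3/1 = 3.000.

3.000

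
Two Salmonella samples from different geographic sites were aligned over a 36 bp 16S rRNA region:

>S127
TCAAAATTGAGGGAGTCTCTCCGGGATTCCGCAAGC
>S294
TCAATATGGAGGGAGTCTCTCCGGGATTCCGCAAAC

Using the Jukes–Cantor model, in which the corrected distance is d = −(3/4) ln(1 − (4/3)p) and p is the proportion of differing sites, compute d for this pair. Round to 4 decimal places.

The sequences differ at positions 5 (A/T), 8 (T/G), 35 (G/A).
p = 3/36 = 0.083333.
d = −0.75 · ln(1 − (4/3)·0.083333) = −0.75 · ln(0.888889) = −0.75 · (-0.117783) = 0.0883.

0.0883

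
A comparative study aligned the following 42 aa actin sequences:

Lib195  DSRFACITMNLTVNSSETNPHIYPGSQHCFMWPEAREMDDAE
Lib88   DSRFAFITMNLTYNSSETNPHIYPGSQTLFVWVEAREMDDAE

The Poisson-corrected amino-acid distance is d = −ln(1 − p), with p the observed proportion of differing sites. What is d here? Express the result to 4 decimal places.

0.1542

The sequences differ at positions 6 (C/F), 13 (V/Y), 28 (H/T), 29 (C/L), 31 (M/V), 33 (P/V).
p = 6/42 = 0.142857.
d = −ln(1 − 0.142857) = −ln(0.857143) = 0.1542.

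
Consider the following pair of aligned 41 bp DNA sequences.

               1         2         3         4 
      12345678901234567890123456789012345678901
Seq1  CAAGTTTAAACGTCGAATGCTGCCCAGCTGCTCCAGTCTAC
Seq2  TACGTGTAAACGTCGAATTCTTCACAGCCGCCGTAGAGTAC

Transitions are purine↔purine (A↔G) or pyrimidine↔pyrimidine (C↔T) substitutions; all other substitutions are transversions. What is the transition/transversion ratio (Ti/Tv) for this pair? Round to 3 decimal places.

Mismatches occur at site 1 (C/T, transition), site 3 (A/C, transversion), site 6 (T/G, transversion), site 19 (G/T, transversion), site 22 (G/T, transversion), site 24 (C/A, transversion), site 29 (T/C, transition), site 32 (T/C, transition), site 33 (C/G, transversion), site 34 (C/T, transition), site 37 (T/A, transversion), site 38 (C/G, transversion).
Of the 12 differences, 4 transitions and 8 transversions, so Ti/Tv = 4/8 = 0.500.

0.500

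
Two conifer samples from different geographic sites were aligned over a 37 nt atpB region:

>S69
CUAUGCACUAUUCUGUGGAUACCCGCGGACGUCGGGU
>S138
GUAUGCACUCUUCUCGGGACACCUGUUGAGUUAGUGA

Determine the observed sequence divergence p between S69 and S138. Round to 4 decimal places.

Differing sites — 1:C/G; 10:A/C; 15:G/C; 16:U/G; 20:U/C; 24:C/U; 26:C/U; 27:G/U; 30:C/G; 31:G/U; 33:C/A; 35:G/U; 37:U/A.
There are 13 differences over 37 sites, so p = 13/37 = 0.3514.

0.3514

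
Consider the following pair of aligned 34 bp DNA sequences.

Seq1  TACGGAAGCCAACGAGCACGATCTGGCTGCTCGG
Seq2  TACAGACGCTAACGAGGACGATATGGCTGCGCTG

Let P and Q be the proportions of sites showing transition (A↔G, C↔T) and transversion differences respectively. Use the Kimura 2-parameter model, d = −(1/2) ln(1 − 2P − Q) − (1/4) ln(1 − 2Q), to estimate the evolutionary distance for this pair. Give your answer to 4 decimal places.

Mismatches occur at site 4 (G/A, transition), site 7 (A/C, transversion), site 10 (C/T, transition), site 17 (C/G, transversion), site 23 (C/A, transversion), site 31 (T/G, transversion), site 33 (G/T, transversion).
Of the 7 differences, 2 transitions and 5 transversions over 34 sites: P = 2/34 = 0.058824, Q = 5/34 = 0.147059.
d = −0.5·ln(0.735293) − 0.25·ln(0.705882) = −0.5·(-0.307486) − 0.25·(-0.348307) = 0.2408.

0.2408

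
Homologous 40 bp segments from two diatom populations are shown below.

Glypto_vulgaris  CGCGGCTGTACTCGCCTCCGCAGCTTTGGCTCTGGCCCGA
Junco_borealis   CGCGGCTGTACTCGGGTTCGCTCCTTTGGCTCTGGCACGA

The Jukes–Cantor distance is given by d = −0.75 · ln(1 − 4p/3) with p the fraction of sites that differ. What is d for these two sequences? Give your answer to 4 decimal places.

0.1674

Mismatches occur at site 15 (C/G), site 16 (C/G), site 18 (C/T), site 22 (A/T), site 23 (G/C), site 37 (C/A).
p = 6/40 = 0.150000.
d = −0.75 · ln(1 − (4/3)·0.150000) = −0.75 · ln(0.800000) = −0.75 · (-0.223144) = 0.1674.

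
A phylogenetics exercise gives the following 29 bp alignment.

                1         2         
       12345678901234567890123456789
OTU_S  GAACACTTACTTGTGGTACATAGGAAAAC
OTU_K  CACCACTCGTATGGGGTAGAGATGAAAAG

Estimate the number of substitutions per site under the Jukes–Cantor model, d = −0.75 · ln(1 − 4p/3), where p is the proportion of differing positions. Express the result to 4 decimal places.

Differing sites — 1:G/C; 3:A/C; 8:T/C; 9:A/G; 10:C/T; 11:T/A; 14:T/G; 19:C/G; 21:T/G; 23:G/T; 29:C/G.
p = 11/29 = 0.379310.
d = −0.75 · ln(1 − (4/3)·0.379310) = −0.75 · ln(0.494253) = −0.75 · (-0.704708) = 0.5285.

0.5285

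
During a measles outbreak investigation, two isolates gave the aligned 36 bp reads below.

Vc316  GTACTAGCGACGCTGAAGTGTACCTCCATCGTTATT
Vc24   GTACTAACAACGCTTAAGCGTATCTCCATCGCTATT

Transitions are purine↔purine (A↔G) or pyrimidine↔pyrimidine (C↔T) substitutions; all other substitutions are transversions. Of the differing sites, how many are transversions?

The sequences differ at positions 7 (G/A, transition), 9 (G/A, transition), 15 (G/T, transversion), 19 (T/C, transition), 23 (C/T, transition), 32 (T/C, transition).
Of the 6 differences, 5 transitions and 1 transversion, so the answer is 1.

1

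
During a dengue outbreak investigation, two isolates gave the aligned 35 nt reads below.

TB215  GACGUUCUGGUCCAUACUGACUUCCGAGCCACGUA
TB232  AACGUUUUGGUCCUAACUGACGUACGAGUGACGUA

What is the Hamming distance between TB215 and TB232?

Differing sites — 1:G/A; 7:C/U; 14:A/U; 15:U/A; 22:U/G; 24:C/A; 29:C/U; 30:C/G.
That gives 8 mismatches out of 35 aligned sites, so the Hamming distance is 8.

8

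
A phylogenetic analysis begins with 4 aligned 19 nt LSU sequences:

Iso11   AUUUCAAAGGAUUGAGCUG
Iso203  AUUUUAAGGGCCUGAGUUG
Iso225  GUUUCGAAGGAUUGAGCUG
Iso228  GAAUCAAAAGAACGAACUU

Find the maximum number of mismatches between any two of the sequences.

Pairwise Hamming distances:
  Iso11 vs Iso203: 5
  Iso11 vs Iso225: 2
  Iso11 vs Iso228: 8
  Iso203 vs Iso225: 7
  Iso203 vs Iso228: 12
  Iso225 vs Iso228: 8
The largest is 12, between Iso203 and Iso228.

12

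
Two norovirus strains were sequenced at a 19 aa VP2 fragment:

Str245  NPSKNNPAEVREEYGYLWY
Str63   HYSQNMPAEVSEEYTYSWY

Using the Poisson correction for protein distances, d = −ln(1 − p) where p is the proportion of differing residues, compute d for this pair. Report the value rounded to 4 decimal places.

Mismatches occur at site 1 (N/H), site 2 (P/Y), site 4 (K/Q), site 6 (N/M), site 11 (R/S), site 15 (G/T), site 17 (L/S).
p = 7/19 = 0.368421.
d = −ln(1 − 0.368421) = −ln(0.631579) = 0.4595.

0.4595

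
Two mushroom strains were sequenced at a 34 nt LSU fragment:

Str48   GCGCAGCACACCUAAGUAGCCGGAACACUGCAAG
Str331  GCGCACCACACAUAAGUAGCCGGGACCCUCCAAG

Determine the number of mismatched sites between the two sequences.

5

Differing sites — 6:G/C; 12:C/A; 24:A/G; 27:A/C; 30:G/C.
That gives 5 mismatches out of 34 aligned sites, so the Hamming distance is 5.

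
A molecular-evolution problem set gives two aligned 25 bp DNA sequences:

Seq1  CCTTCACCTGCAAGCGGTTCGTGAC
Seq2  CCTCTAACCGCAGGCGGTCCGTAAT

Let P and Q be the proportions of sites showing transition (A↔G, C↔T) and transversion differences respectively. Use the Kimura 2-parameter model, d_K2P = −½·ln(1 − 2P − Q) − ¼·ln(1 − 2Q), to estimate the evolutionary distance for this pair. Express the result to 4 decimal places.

0.4790

Mismatches occur at site 4 (T→C, transition), site 5 (C→T, transition), site 7 (C→A, transversion), site 9 (T→C, transition), site 13 (A→G, transition), site 19 (T→C, transition), site 23 (G→A, transition), site 25 (C→T, transition).
Of the 8 differences, 7 transitions and 1 transversion over 25 sites: P = 7/25 = 0.280000, Q = 1/25 = 0.040000.
d = −0.5·ln(0.400000) − 0.25·ln(0.920000) = −0.5·(-0.916291) − 0.25·(-0.083382) = 0.4790.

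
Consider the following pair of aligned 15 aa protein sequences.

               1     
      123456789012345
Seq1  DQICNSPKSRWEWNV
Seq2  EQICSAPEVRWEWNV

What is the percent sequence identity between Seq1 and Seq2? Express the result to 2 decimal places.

66.67%

The sequences differ at positions 1 (D/E), 5 (N/S), 6 (S/A), 8 (K/E), 9 (S/V).
10 of the 15 sites match, so the percent identity is 10/15 × 100 = 66.67%.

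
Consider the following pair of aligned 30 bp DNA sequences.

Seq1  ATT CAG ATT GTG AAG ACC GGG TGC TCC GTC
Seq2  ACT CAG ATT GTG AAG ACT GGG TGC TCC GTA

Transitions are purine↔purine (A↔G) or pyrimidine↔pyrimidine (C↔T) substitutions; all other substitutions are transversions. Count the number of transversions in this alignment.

Mismatches occur at site 2 (T/C, transition), site 18 (C/T, transition), site 30 (C/A, transversion).
Of the 3 differences, 2 transitions and 1 transversion, so the answer is 1.

1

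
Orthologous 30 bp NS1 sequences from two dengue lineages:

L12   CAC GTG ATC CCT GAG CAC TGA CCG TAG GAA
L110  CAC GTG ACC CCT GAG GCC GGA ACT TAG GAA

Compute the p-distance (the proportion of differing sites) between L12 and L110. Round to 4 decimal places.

0.2000

Mismatches occur at site 8 (T↔C), site 16 (C↔G), site 17 (A↔C), site 19 (T↔G), site 22 (C↔A), site 24 (G↔T).
There are 6 differences over 30 sites, so p = 6/30 = 0.2000.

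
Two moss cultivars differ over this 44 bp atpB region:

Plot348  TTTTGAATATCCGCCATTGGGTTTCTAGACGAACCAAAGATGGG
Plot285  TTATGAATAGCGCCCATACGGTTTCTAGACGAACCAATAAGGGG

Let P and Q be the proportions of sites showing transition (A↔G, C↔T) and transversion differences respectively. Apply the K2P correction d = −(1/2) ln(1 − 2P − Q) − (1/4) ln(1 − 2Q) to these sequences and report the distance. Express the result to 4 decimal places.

0.2419

Mismatches occur at site 3 (T/A, transversion), site 10 (T/G, transversion), site 12 (C/G, transversion), site 13 (G/C, transversion), site 18 (T/A, transversion), site 19 (G/C, transversion), site 38 (A/T, transversion), site 39 (G/A, transition), site 41 (T/G, transversion).
Of the 9 differences, 1 transition and 8 transversions over 44 sites: P = 1/44 = 0.022727, Q = 8/44 = 0.181818.
d = −0.5·ln(0.772728) − 0.25·ln(0.636364) = −0.5·(-0.257828) − 0.25·(-0.451985) = 0.2419.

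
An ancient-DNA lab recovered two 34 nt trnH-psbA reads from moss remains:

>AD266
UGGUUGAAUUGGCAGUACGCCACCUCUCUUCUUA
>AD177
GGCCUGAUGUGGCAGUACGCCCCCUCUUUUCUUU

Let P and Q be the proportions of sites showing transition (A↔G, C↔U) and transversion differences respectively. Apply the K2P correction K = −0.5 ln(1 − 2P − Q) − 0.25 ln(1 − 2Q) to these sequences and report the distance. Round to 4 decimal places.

0.2830

Mismatches occur at site 1 (U→G, transversion), site 3 (G→C, transversion), site 4 (U→C, transition), site 8 (A→U, transversion), site 9 (U→G, transversion), site 22 (A→C, transversion), site 28 (C→U, transition), site 34 (A→U, transversion).
Of the 8 differences, 2 transitions and 6 transversions over 34 sites: P = 2/34 = 0.058824, Q = 6/34 = 0.176471.
d = −0.5·ln(0.705881) − 0.25·ln(0.647058) = −0.5·(-0.348309) − 0.25·(-0.435319) = 0.2830.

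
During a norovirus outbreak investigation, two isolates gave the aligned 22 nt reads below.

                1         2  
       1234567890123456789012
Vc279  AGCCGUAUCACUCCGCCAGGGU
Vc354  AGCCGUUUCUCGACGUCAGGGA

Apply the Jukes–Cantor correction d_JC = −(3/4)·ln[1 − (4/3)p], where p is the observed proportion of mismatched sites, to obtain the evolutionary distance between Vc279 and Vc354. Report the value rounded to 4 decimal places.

Mismatches occur at site 7 (A/U), site 10 (A/U), site 12 (U/G), site 13 (C/A), site 16 (C/U), site 22 (U/A).
p = 6/22 = 0.272727.
d = −0.75 · ln(1 − (4/3)·0.272727) = −0.75 · ln(0.636364) = −0.75 · (-0.451985) = 0.3390.

0.3390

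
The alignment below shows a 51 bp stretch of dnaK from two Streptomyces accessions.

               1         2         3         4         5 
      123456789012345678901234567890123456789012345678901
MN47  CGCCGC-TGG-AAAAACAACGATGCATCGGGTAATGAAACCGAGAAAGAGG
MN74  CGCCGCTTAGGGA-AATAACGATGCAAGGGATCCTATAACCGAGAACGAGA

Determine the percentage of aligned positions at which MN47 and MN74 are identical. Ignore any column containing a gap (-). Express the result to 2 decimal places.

75.00%

Excluding the 3 gap columns leaves 48 comparable sites.
Mismatches occur at site 9 (G↔A), site 12 (A↔G), site 17 (C↔T), site 27 (T↔A), site 28 (C↔G), site 31 (G↔A), site 33 (A↔C), site 34 (A↔C), site 36 (G↔A), site 37 (A↔T), site 47 (A↔C), site 51 (G↔A).
36 of the 48 comparable sites match, so the percent identity is 36/48 × 100 = 75.00%.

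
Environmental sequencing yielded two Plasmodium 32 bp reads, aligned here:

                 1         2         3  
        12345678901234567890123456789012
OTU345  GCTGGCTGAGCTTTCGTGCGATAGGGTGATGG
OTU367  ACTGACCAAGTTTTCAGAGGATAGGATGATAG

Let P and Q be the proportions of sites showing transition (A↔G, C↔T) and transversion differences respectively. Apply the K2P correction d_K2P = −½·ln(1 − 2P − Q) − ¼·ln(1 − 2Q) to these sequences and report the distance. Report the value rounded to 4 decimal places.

0.5238

The sequences differ at positions 1 (G/A, transition), 5 (G/A, transition), 7 (T/C, transition), 8 (G/A, transition), 11 (C/T, transition), 16 (G/A, transition), 17 (T/G, transversion), 18 (G/A, transition), 19 (C/G, transversion), 26 (G/A, transition), 31 (G/A, transition).
Of the 11 differences, 9 transitions and 2 transversions over 32 sites: P = 9/32 = 0.281250, Q = 2/32 = 0.062500.
d = −0.5·ln(0.375000) − 0.25·ln(0.875000) = −0.5·(-0.980829) − 0.25·(-0.133531) = 0.5238.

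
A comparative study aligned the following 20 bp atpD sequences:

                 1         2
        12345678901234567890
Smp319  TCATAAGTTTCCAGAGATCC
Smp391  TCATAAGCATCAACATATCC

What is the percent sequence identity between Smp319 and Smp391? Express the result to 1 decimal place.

75.0%

The sequences differ at positions 8 (T/C), 9 (T/A), 12 (C/A), 14 (G/C), 16 (G/T).
15 of the 20 sites match, so the percent identity is 15/20 × 100 = 75.0%.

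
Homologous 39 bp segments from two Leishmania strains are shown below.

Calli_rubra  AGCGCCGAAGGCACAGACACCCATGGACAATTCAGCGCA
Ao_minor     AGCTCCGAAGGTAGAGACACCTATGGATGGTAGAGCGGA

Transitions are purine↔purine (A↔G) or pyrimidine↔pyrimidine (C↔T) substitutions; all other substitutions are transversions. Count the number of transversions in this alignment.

5

Mismatches occur at site 4 (G/T, transversion), site 12 (C/T, transition), site 14 (C/G, transversion), site 22 (C/T, transition), site 28 (C/T, transition), site 29 (A/G, transition), site 30 (A/G, transition), site 32 (T/A, transversion), site 33 (C/G, transversion), site 38 (C/G, transversion).
Of the 10 differences, 5 transitions and 5 transversions, so the answer is 5.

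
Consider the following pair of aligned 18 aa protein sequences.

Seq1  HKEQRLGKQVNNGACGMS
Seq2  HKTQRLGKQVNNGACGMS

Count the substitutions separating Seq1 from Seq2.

Differing sites — 3:E/T.
That gives 1 mismatch out of 18 aligned sites, so the Hamming distance is 1.

1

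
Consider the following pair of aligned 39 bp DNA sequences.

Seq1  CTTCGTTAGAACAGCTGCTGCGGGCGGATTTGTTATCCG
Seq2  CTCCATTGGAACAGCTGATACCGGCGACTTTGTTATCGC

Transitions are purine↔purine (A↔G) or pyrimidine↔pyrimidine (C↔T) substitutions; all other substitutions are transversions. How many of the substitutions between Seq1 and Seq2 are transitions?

5

Differing sites — 3:T/C (Ti); 5:G/A (Ti); 8:A/G (Ti); 18:C/A (Tv); 20:G/A (Ti); 22:G/C (Tv); 27:G/A (Ti); 28:A/C (Tv); 38:C/G (Tv); 39:G/C (Tv).
Of the 10 differences, 5 transitions and 5 transversions, so the answer is 5.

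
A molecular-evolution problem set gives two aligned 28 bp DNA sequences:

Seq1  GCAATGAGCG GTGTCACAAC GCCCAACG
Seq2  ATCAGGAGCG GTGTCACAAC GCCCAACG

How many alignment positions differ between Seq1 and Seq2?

Mismatches occur at site 1 (G↔A), site 2 (C↔T), site 3 (A↔C), site 5 (T↔G).
That gives 4 mismatches out of 28 aligned sites, so the Hamming distance is 4.

4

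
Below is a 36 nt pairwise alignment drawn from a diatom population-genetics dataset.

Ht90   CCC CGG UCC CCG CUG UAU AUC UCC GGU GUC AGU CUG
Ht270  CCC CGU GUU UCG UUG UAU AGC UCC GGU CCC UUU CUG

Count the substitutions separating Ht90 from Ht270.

The sequences differ at positions 6 (G/U), 7 (U/G), 8 (C/U), 9 (C/U), 10 (C/U), 13 (C/U), 20 (U/G), 28 (G/C), 29 (U/C), 31 (A/U), 32 (G/U).
That gives 11 mismatches out of 36 aligned sites, so the Hamming distance is 11.

11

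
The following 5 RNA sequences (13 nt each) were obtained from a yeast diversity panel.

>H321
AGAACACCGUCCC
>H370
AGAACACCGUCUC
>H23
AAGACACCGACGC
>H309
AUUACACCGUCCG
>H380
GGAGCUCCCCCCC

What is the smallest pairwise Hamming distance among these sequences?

Pairwise Hamming distances:
  H321 vs H370: 1
  H321 vs H23: 4
  H321 vs H309: 3
  H321 vs H380: 5
  H370 vs H23: 4
  H370 vs H309: 4
  H370 vs H380: 6
  H23 vs H309: 5
  H23 vs H380: 8
  H309 vs H380: 8
The smallest is 1, between H321 and H370.

1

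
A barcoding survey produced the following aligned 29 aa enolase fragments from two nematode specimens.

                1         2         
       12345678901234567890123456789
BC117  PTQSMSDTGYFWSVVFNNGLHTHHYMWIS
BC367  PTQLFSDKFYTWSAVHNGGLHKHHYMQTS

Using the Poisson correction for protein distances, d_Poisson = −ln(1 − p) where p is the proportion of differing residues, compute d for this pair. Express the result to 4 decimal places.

Mismatches occur at site 4 (S→L), site 5 (M→F), site 8 (T→K), site 9 (G→F), site 11 (F→T), site 14 (V→A), site 16 (F→H), site 18 (N→G), site 22 (T→K), site 27 (W→Q), site 28 (I→T).
p = 11/29 = 0.379310.
d = −ln(1 − 0.379310) = −ln(0.620690) = 0.4769.

0.4769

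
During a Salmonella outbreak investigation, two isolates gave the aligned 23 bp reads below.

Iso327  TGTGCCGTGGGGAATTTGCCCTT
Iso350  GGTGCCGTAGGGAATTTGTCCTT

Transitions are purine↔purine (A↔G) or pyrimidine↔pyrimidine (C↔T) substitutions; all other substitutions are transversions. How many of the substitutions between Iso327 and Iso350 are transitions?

2

Differing sites — 1:T/G (Tv); 9:G/A (Ti); 19:C/T (Ti).
Of the 3 differences, 2 transitions and 1 transversion, so the answer is 2.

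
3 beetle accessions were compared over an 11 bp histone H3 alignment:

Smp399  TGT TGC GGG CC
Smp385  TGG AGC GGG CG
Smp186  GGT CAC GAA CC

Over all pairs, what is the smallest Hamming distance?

3

Pairwise Hamming distances:
  Smp399 vs Smp385: 3
  Smp399 vs Smp186: 5
  Smp385 vs Smp186: 7
The smallest is 3, between Smp399 and Smp385.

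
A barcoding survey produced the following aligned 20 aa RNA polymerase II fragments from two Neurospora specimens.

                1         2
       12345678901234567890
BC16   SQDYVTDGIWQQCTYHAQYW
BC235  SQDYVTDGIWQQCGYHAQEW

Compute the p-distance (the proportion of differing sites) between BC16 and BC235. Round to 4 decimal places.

0.1000

Differing sites — 14:T/G; 19:Y/E.
There are 2 differences over 20 sites, so p = 2/20 = 0.1000.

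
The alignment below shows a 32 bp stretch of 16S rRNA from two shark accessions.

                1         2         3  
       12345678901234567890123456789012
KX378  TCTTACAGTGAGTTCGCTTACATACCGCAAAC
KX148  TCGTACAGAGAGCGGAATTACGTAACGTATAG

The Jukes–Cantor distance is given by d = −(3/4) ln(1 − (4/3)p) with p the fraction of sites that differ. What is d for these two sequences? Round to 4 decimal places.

Differing sites — 3:T/G; 9:T/A; 13:T/C; 14:T/G; 15:C/G; 16:G/A; 17:C/A; 22:A/G; 25:C/A; 28:C/T; 30:A/T; 32:C/G.
p = 12/32 = 0.375000.
d = −0.75 · ln(1 − (4/3)·0.375000) = −0.75 · ln(0.500000) = −0.75 · (-0.693147) = 0.5199.

0.5199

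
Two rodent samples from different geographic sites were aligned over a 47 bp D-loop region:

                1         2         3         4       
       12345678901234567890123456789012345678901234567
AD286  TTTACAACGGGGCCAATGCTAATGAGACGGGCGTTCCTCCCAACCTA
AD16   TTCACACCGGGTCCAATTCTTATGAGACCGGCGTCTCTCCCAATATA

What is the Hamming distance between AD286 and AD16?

The sequences differ at positions 3 (T/C), 7 (A/C), 12 (G/T), 18 (G/T), 21 (A/T), 29 (G/C), 35 (T/C), 36 (C/T), 44 (C/T), 45 (C/A).
That gives 10 mismatches out of 47 aligned sites, so the Hamming distance is 10.

10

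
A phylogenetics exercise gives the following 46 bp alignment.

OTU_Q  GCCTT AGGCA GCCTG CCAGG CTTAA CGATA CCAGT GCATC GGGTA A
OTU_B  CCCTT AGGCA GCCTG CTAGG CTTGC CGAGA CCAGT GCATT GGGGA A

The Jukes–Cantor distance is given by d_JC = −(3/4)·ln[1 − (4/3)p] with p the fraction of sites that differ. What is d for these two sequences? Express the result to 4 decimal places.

Differing sites — 1:G/C; 17:C/T; 24:A/G; 25:A/C; 29:T/G; 40:C/T; 44:T/G.
p = 7/46 = 0.152174.
d = −0.75 · ln(1 − (4/3)·0.152174) = −0.75 · ln(0.797101) = −0.75 · (-0.226774) = 0.1701.

0.1701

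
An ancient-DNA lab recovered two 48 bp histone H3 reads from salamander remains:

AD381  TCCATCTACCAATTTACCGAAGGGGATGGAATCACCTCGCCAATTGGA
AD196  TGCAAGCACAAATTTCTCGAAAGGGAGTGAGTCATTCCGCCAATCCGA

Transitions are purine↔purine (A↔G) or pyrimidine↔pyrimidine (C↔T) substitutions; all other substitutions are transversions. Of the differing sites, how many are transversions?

8

Mismatches occur at site 2 (C/G, transversion), site 5 (T/A, transversion), site 6 (C/G, transversion), site 7 (T/C, transition), site 10 (C/A, transversion), site 16 (A/C, transversion), site 17 (C/T, transition), site 22 (G/A, transition), site 27 (T/G, transversion), site 28 (G/T, transversion), site 31 (A/G, transition), site 35 (C/T, transition), site 36 (C/T, transition), site 37 (T/C, transition), site 45 (T/C, transition), site 46 (G/C, transversion).
Of the 16 differences, 8 transitions and 8 transversions, so the answer is 8.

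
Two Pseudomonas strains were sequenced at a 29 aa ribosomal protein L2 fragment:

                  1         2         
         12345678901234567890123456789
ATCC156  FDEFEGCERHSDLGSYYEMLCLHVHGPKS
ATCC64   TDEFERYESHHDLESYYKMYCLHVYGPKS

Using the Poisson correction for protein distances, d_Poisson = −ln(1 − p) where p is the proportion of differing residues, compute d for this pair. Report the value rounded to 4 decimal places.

The sequences differ at positions 1 (F/T), 6 (G/R), 7 (C/Y), 9 (R/S), 11 (S/H), 14 (G/E), 18 (E/K), 20 (L/Y), 25 (H/Y).
p = 9/29 = 0.310345.
d = −ln(1 − 0.310345) = −ln(0.689655) = 0.3716.

0.3716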